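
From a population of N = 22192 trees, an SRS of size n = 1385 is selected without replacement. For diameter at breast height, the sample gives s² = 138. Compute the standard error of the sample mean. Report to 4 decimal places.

Under SRS without replacement, Var(ȳ) = (1 − f)·s²/n with f = n/N = 1385/22192 = 0.06240988.
Var(ȳ) = (1 − 0.06240988)·138/1385 = 0.93759012·0.099638989 = 0.093420532.
SE(ȳ) = √(0.093420532) = 0.3056.

0.3056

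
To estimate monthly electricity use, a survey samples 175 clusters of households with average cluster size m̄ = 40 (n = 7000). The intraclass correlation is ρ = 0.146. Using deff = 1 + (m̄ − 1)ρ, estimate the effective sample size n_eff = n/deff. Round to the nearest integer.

1046

deff = 1 + (40 − 1)·0.146 = 1 + 5.694 = 6.694.
n_eff = 7000 / 6.694 = 1046.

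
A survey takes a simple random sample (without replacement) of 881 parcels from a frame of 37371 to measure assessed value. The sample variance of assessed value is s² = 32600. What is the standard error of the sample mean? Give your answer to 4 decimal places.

6.0109

Under SRS without replacement, Var(ȳ) = (1 − f)·s²/n with f = n/N = 881/37371 = 0.02357443.
Var(ȳ) = (1 − 0.02357443)·32600/881 = 0.97642557·37.003405 = 36.131071.
SE(ȳ) = √(36.131071) = 6.0109.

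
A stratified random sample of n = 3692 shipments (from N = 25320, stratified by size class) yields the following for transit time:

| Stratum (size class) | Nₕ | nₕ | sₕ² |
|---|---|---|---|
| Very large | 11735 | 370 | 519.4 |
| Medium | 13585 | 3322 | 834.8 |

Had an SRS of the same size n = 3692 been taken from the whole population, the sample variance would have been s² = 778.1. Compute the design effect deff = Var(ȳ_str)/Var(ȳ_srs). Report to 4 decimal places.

1.9258

Var(ȳ_str) = Σ Wₕ²(1−fₕ)sₕ²/nₕ with Wₕ = Nₕ/25320:
  Very large: (11735/25320)²·(1−370/11735)·519.4/370 = 0.29202858
  Medium: (13585/25320)²·(1−3322/13585)·834.8/3322 = 0.054649901
  → Var(ȳ_str) = 0.34667848.
Var(ȳ_srs) = (1 − 3692/25320)·778.1/3692 = 0.18002233.
deff = 0.34667848 / 0.18002233 = 1.9258.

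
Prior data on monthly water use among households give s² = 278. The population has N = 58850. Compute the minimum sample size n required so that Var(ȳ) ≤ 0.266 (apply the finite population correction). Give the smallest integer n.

Without fpc, n₀ = s²/D = 278/0.266 = 1045.1128.
With fpc, (1 − n/N)·s²/n ≤ D requires n ≥ n₀/(1 + n₀/N) = 1045.1128/(1 + 1045.1128/58850) = 1026.8766.
Rounding up, n = 1027.

1027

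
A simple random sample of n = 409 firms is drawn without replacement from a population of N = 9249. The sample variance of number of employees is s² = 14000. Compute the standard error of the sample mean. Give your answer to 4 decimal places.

Under SRS without replacement, Var(ȳ) = (1 − f)·s²/n with f = n/N = 409/9249 = 0.04422100.
Var(ȳ) = (1 − 0.04422100)·14000/409 = 0.95577900·34.229829 = 32.716152.
SE(ȳ) = √(32.716152) = 5.7198.

5.7198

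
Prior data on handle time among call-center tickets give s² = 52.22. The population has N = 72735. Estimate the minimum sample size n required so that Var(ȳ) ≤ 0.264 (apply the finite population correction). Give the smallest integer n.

Without fpc, n₀ = s²/D = 52.22/0.264 = 197.8030.
With fpc, (1 − n/N)·s²/n ≤ D requires n ≥ n₀/(1 + n₀/N) = 197.8030/(1 + 197.8030/72735) = 197.2665.
Rounding up, n = 198.

198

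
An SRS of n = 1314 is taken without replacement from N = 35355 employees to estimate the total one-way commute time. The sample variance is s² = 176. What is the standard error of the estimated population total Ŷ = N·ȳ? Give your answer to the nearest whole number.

Var(Ŷ) = N²·Var(ȳ) = N²·(1 − n/N)·s²/n.
f = 1314/35355 = 0.03716589; Var(ȳ) = 0.96283411·176/1314 = 0.12896408.
Var(Ŷ) = 35355² · 0.12896408 = 1.6120201 × 10^8.
SE(Ŷ) = √(1.6120201 × 10^8) = 12697.

12697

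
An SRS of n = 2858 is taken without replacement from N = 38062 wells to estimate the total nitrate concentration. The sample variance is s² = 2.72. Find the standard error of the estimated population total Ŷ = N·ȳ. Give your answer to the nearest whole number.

Var(Ŷ) = N²·Var(ȳ) = N²·(1 − n/N)·s²/n.
f = 2858/38062 = 0.07508801; Var(ȳ) = 0.92491199·2.72/2858 = 8.8025213 × 10^-4.
Var(Ŷ) = 38062² · (8.8025213 × 10^-4) = 1.2752352 × 10^6.
SE(Ŷ) = √(1.2752352 × 10^6) = 1129.

1129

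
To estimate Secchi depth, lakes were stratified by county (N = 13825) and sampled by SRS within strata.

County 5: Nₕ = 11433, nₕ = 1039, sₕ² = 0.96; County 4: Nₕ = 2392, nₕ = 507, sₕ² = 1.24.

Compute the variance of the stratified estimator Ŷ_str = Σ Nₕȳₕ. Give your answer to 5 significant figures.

Var(Ŷ_str) = Σₕ Nₕ²(1 − fₕ)sₕ²/nₕ.
County 5: 11433²·(1 − 1039/11433)·0.96/1039 = 109799.05.
County 4: 2392²·(1 − 507/2392)·1.24/507 = 11027.733.
Sum = 120826.78.

120830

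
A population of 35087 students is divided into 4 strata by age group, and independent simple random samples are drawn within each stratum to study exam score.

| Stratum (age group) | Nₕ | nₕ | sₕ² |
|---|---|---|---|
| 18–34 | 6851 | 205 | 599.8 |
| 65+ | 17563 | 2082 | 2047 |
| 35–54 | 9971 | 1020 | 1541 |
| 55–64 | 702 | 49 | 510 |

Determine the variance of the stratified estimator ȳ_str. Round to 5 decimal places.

Var(ȳ_str) = Σₕ Wₕ²(1 − fₕ)sₕ²/nₕ with Wₕ = Nₕ/N, N = 35087.
18–34: Wₕ = 0.19525750; term = 0.19525750²·(1 − 0.02992264)·599.8/205 = 0.10821175.
65+: Wₕ = 0.50055576; term = 0.50055576²·(1 − 0.11854467)·2047/2082 = 0.21714126.
35–54: Wₕ = 0.28417933; term = 0.28417933²·(1 − 0.10229666)·1541/1020 = 0.10952677.
55–64: Wₕ = 0.02000741; term = 0.02000741²·(1 − 0.06980057)·510/49 = 0.0038755373.
Sum = 0.43875532.

0.43876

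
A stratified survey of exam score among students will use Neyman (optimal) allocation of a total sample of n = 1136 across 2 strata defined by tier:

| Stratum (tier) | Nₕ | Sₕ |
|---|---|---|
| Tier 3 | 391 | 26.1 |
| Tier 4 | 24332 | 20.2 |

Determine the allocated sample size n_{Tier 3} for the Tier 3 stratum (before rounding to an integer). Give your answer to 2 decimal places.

23.11

Neyman allocation: nₕ = n·NₕSₕ / Σⱼ NⱼSⱼ.
Σ NⱼSⱼ = 391·26.1 + 24332·20.2 = 501711.5.
n_{Tier 3} = 1136·391·26.1 / 501711.5 = 23.11.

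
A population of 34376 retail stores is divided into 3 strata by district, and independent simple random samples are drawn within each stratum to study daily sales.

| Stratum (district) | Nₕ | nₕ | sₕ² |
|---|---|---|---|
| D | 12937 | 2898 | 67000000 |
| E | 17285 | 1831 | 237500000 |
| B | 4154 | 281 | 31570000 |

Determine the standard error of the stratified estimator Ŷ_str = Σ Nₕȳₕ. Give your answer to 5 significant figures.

Var(Ŷ_str) = Σₕ Nₕ²(1 − fₕ)sₕ²/nₕ.
D: 12937²·(1 − 2898/12937)·67000000/2898 = 3.0026206 × 10^12.
E: 17285²·(1 − 1831/17285)·237500000/1831 = 3.464859 × 10^13.
B: 4154²·(1 − 281/4154)·31570000/281 = 1.8075164 × 10^12.
Sum = 3.9458727 × 10^13.
SE = √(3.9458727 × 10^13) = 6.2816 × 10^6.

6.2816 × 10^6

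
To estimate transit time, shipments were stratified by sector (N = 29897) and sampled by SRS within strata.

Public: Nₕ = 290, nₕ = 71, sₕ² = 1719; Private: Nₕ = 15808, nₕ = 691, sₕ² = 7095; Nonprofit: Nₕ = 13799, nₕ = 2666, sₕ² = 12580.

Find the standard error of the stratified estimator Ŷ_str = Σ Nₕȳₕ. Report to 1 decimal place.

56392.5

Var(Ŷ_str) = Σₕ Nₕ²(1 − fₕ)sₕ²/nₕ.
Public: 290²·(1 − 71/290)·1719/71 = 1.5376576 × 10^6.
Private: 15808²·(1 − 691/15808)·7095/691 = 2.4536742 × 10^9.
Nonprofit: 13799²·(1 − 2666/13799)·12580/2666 = 7.2490371 × 10^8.
Sum = 3.1801156 × 10^9.
SE = √(3.1801156 × 10^9) = 56392.5.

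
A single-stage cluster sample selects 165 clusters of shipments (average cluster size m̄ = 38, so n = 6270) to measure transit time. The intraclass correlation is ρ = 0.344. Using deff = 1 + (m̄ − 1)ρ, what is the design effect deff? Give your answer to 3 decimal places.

13.728

deff = 1 + (38 − 1)·0.344 = 1 + 12.728 = 13.728.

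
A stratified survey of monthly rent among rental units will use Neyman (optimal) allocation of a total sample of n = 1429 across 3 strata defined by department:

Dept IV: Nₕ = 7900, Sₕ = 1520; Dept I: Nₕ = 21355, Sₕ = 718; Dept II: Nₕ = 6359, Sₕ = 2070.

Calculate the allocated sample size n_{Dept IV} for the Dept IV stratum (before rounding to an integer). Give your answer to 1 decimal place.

423.6

Neyman allocation: nₕ = n·NₕSₕ / Σⱼ NⱼSⱼ.
Σ NⱼSⱼ = 7900·1520 + 21355·718 + 6359·2070 = 4.050402 × 10^7.
n_{Dept IV} = 1429·7900·1520 / (4.050402 × 10^7) = 423.6.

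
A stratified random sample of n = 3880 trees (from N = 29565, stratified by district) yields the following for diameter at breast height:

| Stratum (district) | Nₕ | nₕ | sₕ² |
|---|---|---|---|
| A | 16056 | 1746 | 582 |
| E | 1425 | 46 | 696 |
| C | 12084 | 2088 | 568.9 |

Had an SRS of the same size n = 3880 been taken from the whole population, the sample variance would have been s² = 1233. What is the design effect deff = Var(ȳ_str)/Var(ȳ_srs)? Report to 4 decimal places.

Var(ȳ_str) = Σ Wₕ²(1−fₕ)sₕ²/nₕ with Wₕ = Nₕ/29565:
  A: (16056/29565)²·(1−1746/16056)·582/1746 = 0.087619339
  E: (1425/29565)²·(1−46/1425)·696/46 = 0.034015337
  C: (12084/29565)²·(1−2088/12084)·568.9/2088 = 0.037651877
  → Var(ȳ_str) = 0.15928655.
Var(ȳ_srs) = (1 − 3880/29565)·1233/3880 = 0.27607879.
deff = 0.15928655 / 0.27607879 = 0.5770.

0.5770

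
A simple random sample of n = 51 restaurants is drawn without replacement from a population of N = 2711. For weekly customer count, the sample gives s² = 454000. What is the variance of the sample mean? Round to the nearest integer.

8734

Under SRS without replacement, Var(ȳ) = (1 − f)·s²/n with f = n/N = 51/2711 = 0.01881225.
Var(ȳ) = (1 − 0.01881225)·454000/51 = 0.98118775·8901.9608 = 8734.4949.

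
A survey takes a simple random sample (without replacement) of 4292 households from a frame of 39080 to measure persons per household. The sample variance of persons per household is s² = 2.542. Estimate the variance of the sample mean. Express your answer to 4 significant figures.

Under SRS without replacement, Var(ȳ) = (1 − f)·s²/n with f = n/N = 4292/39080 = 0.10982600.
Var(ȳ) = (1 − 0.10982600)·2.542/4292 = 0.89017400·5.9226468 × 10^-4 = 5.2721862 × 10^-4.

5.272 × 10^-4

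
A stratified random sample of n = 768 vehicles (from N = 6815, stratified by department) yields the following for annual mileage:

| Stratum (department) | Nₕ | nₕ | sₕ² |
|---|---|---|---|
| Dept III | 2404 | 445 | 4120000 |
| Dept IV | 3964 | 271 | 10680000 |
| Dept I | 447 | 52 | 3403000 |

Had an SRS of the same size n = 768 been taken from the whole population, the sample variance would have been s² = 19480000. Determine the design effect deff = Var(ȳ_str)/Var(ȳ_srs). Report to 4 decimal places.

Var(ȳ_str) = Σ Wₕ²(1−fₕ)sₕ²/nₕ with Wₕ = Nₕ/6815:
  Dept III: (2404/6815)²·(1−445/2404)·4120000/445 = 938.80282
  Dept IV: (3964/6815)²·(1−271/3964)·10680000/271 = 12421.762
  Dept I: (447/6815)²·(1−52/447)·3403000/52 = 248.78919
  → Var(ȳ_str) = 13609.354.
Var(ȳ_srs) = (1 − 768/6815)·19480000/768 = 22506.183.
deff = 13609.354 / 22506.183 = 0.6047.

0.6047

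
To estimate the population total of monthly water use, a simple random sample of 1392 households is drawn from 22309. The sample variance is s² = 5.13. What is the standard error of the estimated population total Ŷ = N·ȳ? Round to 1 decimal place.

1311.4

Var(Ŷ) = N²·Var(ȳ) = N²·(1 − n/N)·s²/n.
f = 1392/22309 = 0.06239634; Var(ȳ) = 0.93760366·5.13/1392 = 0.0034553928.
Var(Ŷ) = 22309² · 0.0034553928 = 1.7197196 × 10^6.
SE(Ŷ) = √(1.7197196 × 10^6) = 1311.4.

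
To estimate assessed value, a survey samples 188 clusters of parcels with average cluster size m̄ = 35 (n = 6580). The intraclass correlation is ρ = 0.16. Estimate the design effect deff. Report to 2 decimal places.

6.44

deff = 1 + (35 − 1)·0.16 = 1 + 5.44 = 6.44.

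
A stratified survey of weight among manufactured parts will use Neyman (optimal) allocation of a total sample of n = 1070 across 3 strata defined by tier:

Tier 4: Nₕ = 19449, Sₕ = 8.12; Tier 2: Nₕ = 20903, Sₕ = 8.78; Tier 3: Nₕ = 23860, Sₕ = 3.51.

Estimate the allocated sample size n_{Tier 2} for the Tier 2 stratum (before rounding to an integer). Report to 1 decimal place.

461.8

Neyman allocation: nₕ = n·NₕSₕ / Σⱼ NⱼSⱼ.
Σ NⱼSⱼ = 19449·8.12 + 20903·8.78 + 23860·3.51 = 425202.82.
n_{Tier 2} = 1070·20903·8.78 / 425202.82 = 461.8.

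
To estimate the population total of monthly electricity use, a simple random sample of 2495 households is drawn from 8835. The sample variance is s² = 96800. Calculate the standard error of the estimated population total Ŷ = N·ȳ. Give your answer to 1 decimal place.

46617.6

Var(Ŷ) = N²·Var(ȳ) = N²·(1 − n/N)·s²/n.
f = 2495/8835 = 0.28239955; Var(ȳ) = 0.71760045·96800/2495 = 27.841172.
Var(Ŷ) = 8835² · 27.841172 = 2.1732046 × 10^9.
SE(Ŷ) = √(2.1732046 × 10^9) = 46617.6.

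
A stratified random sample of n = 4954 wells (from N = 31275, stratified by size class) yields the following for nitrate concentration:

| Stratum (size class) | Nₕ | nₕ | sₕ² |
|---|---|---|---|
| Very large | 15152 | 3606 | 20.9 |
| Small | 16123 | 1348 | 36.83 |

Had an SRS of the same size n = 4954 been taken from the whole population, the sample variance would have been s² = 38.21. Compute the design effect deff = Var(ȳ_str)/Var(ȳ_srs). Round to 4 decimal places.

1.1848

Var(ȳ_str) = Σ Wₕ²(1−fₕ)sₕ²/nₕ with Wₕ = Nₕ/31275:
  Very large: (15152/31275)²·(1−3606/15152)·20.9/3606 = 0.0010366388
  Small: (16123/31275)²·(1−1348/16123)·36.83/1348 = 0.0066541185
  → Var(ȳ_str) = 0.0076907573.
Var(ȳ_srs) = (1 − 4954/31275)·38.21/4954 = 0.0064912166.
deff = 0.0076907573 / 0.0064912166 = 1.1848.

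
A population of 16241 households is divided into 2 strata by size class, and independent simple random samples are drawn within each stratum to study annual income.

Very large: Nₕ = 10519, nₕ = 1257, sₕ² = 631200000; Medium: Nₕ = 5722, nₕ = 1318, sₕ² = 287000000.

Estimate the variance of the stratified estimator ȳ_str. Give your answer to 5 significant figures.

Var(ȳ_str) = Σₕ Wₕ²(1 − fₕ)sₕ²/nₕ with Wₕ = Nₕ/N, N = 16241.
Very large: Wₕ = 0.64768179; term = 0.64768179²·(1 − 0.11949805)·631200000/1257 = 185475.01.
Medium: Wₕ = 0.35231821; term = 0.35231821²·(1 − 0.23033904)·287000000/1318 = 20803.486.
Sum = 206278.5.

206280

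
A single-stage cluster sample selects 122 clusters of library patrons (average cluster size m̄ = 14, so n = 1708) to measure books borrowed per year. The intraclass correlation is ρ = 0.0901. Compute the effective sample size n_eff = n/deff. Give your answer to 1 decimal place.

deff = 1 + (14 − 1)·0.0901 = 1 + 1.1713 = 2.1713.
n_eff = 1708 / 2.1713 = 786.6.

786.6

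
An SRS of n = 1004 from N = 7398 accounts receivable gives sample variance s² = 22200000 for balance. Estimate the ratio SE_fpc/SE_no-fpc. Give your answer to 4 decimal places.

f = n/N = 1004/7398 = 0.13571235.
SE_no-fpc = √(s²/n) = 148.69954; SE_fpc = √((1−f)s²/n) = 138.24161.
Ratio = √(1−f) = 0.92967072.

0.9297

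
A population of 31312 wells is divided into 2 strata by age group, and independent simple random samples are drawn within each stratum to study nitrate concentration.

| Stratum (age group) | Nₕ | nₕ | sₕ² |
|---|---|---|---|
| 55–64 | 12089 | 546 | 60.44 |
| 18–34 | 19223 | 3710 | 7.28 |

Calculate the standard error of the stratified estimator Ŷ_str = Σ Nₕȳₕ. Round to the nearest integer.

Var(Ŷ_str) = Σₕ Nₕ²(1 − fₕ)sₕ²/nₕ.
55–64: 12089²·(1 − 546/12089)·60.44/546 = 1.5446884 × 10^7.
18–34: 19223²·(1 − 3710/19223)·7.28/3710 = 585159.73.
Sum = 1.6032044 × 10^7.
SE = √(1.6032044 × 10^7) = 4004.

4004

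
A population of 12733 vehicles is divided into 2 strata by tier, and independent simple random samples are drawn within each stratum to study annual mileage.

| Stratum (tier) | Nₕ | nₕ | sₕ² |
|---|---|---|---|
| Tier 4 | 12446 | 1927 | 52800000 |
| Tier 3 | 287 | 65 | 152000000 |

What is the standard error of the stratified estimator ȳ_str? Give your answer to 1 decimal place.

151.8

Var(ȳ_str) = Σₕ Wₕ²(1 − fₕ)sₕ²/nₕ with Wₕ = Nₕ/N, N = 12733.
Tier 4: Wₕ = 0.97746014; term = 0.97746014²·(1 − 0.15482886)·52800000/1927 = 22125.596.
Tier 3: Wₕ = 0.02253986; term = 0.02253986²·(1 − 0.22648084)·152000000/65 = 918.97485.
Sum = 23044.571.
SE = √(23044.571) = 151.8.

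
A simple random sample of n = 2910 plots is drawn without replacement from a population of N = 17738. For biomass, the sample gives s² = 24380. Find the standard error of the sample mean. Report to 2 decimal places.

2.65

Under SRS without replacement, Var(ȳ) = (1 − f)·s²/n with f = n/N = 2910/17738 = 0.16405457.
Var(ȳ) = (1 − 0.16405457)·24380/2910 = 0.83594543·8.3780069 = 7.0035565.
SE(ȳ) = √(7.0035565) = 2.65.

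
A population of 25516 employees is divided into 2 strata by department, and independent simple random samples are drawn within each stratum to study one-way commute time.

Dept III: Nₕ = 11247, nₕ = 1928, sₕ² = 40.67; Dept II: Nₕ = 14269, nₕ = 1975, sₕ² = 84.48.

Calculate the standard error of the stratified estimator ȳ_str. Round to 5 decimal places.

Var(ȳ_str) = Σₕ Wₕ²(1 − fₕ)sₕ²/nₕ with Wₕ = Nₕ/N, N = 25516.
Dept III: Wₕ = 0.44078225; term = 0.44078225²·(1 − 0.17142349)·40.67/1928 = 0.0033958458.
Dept II: Wₕ = 0.55921775; term = 0.55921775²·(1 − 0.13841194)·84.48/1975 = 0.011525197.
Sum = 0.014921043.
SE = √(0.014921043) = 0.12215.

0.12215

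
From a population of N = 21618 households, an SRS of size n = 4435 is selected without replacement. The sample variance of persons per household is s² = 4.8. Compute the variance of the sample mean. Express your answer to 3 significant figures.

Under SRS without replacement, Var(ȳ) = (1 − f)·s²/n with f = n/N = 4435/21618 = 0.20515311.
Var(ȳ) = (1 − 0.20515311)·4.8/4435 = 0.79484689·0.0010822999 = 8.602627 × 10^-4.

8.60 × 10^-4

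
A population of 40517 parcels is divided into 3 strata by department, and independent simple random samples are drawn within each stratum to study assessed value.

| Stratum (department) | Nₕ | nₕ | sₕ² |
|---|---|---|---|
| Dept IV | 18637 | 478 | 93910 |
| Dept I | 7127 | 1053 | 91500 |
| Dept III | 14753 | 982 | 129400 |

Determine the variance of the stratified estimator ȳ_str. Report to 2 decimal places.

59.10

Var(ȳ_str) = Σₕ Wₕ²(1 − fₕ)sₕ²/nₕ with Wₕ = Nₕ/N, N = 40517.
Dept IV: Wₕ = 0.45997976; term = 0.45997976²·(1 − 0.02564790)·93910/478 = 40.502079.
Dept I: Wₕ = 0.17590147; term = 0.17590147²·(1 − 0.14774800)·91500/1053 = 2.2913937.
Dept III: Wₕ = 0.36411876; term = 0.36411876²·(1 − 0.06656273)·129400/982 = 16.30775.
Sum = 59.101223.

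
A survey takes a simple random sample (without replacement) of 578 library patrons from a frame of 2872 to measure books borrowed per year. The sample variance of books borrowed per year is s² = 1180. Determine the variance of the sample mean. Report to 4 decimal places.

1.6307

Under SRS without replacement, Var(ȳ) = (1 − f)·s²/n with f = n/N = 578/2872 = 0.20125348.
Var(ȳ) = (1 − 0.20125348)·1180/578 = 0.79874652·2.0415225 = 1.630659.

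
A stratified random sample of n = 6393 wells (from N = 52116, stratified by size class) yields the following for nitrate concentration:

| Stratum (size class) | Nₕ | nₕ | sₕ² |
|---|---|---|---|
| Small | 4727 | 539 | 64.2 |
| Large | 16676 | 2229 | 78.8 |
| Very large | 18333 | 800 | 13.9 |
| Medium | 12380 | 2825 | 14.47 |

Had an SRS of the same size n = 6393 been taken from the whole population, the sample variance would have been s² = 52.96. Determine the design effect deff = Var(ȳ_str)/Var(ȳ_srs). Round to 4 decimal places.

Var(ȳ_str) = Σ Wₕ²(1−fₕ)sₕ²/nₕ with Wₕ = Nₕ/52116:
  Small: (4727/52116)²·(1−539/4727)·64.2/539 = 8.6815323 × 10^-4
  Large: (16676/52116)²·(1−2229/16676)·78.8/2229 = 0.0031357654
  Very large: (18333/52116)²·(1−800/18333)·13.9/800 = 0.0020562335
  Medium: (12380/52116)²·(1−2825/12380)·14.47/2825 = 2.230793 × 10^-4
  → Var(ȳ_str) = 0.0062832314.
Var(ȳ_srs) = (1 − 6393/52116)·52.96/6393 = 0.007267866.
deff = 0.0062832314 / 0.007267866 = 0.8645.

0.8645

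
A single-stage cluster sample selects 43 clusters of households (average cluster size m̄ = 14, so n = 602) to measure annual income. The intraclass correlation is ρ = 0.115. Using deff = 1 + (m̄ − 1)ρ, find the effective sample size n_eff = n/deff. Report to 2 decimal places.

241.28

deff = 1 + (14 − 1)·0.115 = 1 + 1.495 = 2.495.
n_eff = 602 / 2.495 = 241.28.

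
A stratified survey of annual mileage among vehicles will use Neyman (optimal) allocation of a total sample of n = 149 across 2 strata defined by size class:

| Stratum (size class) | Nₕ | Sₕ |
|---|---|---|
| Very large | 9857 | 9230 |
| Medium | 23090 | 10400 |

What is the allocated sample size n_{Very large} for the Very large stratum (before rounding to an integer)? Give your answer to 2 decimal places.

40.94

Neyman allocation: nₕ = n·NₕSₕ / Σⱼ NⱼSⱼ.
Σ NⱼSⱼ = 9857·9230 + 23090·10400 = 3.3111611 × 10^8.
n_{Very large} = 149·9857·9230 / (3.3111611 × 10^8) = 40.94.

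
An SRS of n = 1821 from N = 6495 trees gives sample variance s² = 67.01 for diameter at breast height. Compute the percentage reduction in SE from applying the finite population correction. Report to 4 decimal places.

15.1690

f = n/N = 1821/6495 = 0.28036952.
SE_no-fpc = √(s²/n) = 0.19182925; SE_fpc = √((1−f)s²/n) = 0.16273074.
Ratio = √(1−f) = 0.84831037. Reduction = 100·(1 − 0.84831037) = 15.1690%.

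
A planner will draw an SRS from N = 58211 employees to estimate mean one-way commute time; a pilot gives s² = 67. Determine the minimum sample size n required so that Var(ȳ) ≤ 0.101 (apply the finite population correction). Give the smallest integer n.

Without fpc, n₀ = s²/D = 67/0.101 = 663.3663.
With fpc, (1 − n/N)·s²/n ≤ D requires n ≥ n₀/(1 + n₀/N) = 663.3663/(1 + 663.3663/58211) = 655.8918.
Rounding up, n = 656.

656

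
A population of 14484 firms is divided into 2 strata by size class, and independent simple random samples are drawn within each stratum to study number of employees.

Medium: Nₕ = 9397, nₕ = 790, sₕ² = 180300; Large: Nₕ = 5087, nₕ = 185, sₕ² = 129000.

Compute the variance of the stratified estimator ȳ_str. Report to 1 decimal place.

170.9

Var(ȳ_str) = Σₕ Wₕ²(1 − fₕ)sₕ²/nₕ with Wₕ = Nₕ/N, N = 14484.
Medium: Wₕ = 0.64878487; term = 0.64878487²·(1 − 0.08406938)·180300/790 = 87.989861.
Large: Wₕ = 0.35121513; term = 0.35121513²·(1 − 0.03636721)·129000/185 = 82.88501.
Sum = 170.87487.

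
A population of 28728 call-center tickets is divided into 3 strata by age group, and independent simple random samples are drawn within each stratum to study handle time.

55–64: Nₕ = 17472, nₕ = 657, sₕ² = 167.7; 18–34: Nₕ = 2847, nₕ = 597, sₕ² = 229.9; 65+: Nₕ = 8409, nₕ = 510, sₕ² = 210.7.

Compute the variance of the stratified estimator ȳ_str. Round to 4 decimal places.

Var(ȳ_str) = Σₕ Wₕ²(1 − fₕ)sₕ²/nₕ with Wₕ = Nₕ/N, N = 28728.
55–64: Wₕ = 0.60818713; term = 0.60818713²·(1 − 0.03760302)·167.7/657 = 0.090864952.
18–34: Wₕ = 0.09910192; term = 0.09910192²·(1 − 0.20969442)·229.9/597 = 0.0029889857.
65+: Wₕ = 0.29271094; term = 0.29271094²·(1 − 0.06064930)·210.7/510 = 0.033250643.
Sum = 0.12710458.

0.1271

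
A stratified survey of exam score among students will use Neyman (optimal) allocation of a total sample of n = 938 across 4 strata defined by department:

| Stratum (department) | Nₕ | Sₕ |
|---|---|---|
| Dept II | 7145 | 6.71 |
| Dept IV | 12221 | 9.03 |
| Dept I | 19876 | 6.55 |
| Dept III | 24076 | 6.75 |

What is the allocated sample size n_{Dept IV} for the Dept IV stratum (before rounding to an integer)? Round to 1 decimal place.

229.5

Neyman allocation: nₕ = n·NₕSₕ / Σⱼ NⱼSⱼ.
Σ NⱼSⱼ = 7145·6.71 + 12221·9.03 + 19876·6.55 + 24076·6.75 = 450999.38.
n_{Dept IV} = 938·12221·9.03 / 450999.38 = 229.5.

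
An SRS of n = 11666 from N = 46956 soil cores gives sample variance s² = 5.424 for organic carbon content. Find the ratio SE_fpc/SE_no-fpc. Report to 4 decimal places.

f = n/N = 11666/46956 = 0.24844535.
SE_no-fpc = √(s²/n) = 0.021562487; SE_fpc = √((1−f)s²/n) = 0.018693006.
Ratio = √(1−f) = 0.86692251.

0.8669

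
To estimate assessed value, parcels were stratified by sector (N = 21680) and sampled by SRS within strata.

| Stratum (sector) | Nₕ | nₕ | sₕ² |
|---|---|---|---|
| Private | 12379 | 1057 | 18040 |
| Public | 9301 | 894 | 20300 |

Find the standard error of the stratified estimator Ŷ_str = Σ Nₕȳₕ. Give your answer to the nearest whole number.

64557

Var(Ŷ_str) = Σₕ Nₕ²(1 − fₕ)sₕ²/nₕ.
Private: 12379²·(1 − 1057/12379)·18040/1057 = 2.39205 × 10^9.
Public: 9301²·(1 − 894/9301)·20300/894 = 1.7755349 × 10^9.
Sum = 4.1675849 × 10^9.
SE = √(4.1675849 × 10^9) = 64557.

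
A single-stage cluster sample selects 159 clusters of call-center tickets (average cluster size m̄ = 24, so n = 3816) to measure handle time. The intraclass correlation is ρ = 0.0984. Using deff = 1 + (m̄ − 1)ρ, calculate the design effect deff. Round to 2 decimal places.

deff = 1 + (24 − 1)·0.0984 = 1 + 2.2632 = 3.2632.

3.26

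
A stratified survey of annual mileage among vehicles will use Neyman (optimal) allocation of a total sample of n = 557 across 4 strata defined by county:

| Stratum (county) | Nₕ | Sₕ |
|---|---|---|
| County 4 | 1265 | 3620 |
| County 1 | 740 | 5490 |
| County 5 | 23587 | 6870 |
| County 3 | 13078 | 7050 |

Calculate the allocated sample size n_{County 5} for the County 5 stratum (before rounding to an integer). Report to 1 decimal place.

343.3

Neyman allocation: nₕ = n·NₕSₕ / Σⱼ NⱼSⱼ.
Σ NⱼSⱼ = 1265·3620 + 740·5490 + 23587·6870 + 13078·7050 = 2.6288449 × 10^8.
n_{County 5} = 557·23587·6870 / (2.6288449 × 10^8) = 343.3.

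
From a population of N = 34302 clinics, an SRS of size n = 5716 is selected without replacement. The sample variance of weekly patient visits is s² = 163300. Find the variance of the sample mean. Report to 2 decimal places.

Under SRS without replacement, Var(ȳ) = (1 − f)·s²/n with f = n/N = 5716/34302 = 0.16663751.
Var(ȳ) = (1 − 0.16663751)·163300/5716 = 0.83336249·28.568929 = 23.808274.

23.81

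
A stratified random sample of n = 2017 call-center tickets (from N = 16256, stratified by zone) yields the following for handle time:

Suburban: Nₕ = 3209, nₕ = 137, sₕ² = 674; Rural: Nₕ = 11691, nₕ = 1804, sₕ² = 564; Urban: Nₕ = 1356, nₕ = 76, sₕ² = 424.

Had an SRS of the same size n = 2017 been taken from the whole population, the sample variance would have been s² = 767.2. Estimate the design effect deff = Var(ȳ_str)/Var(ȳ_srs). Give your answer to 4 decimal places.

Var(ȳ_str) = Σ Wₕ²(1−fₕ)sₕ²/nₕ with Wₕ = Nₕ/16256:
  Suburban: (3209/16256)²·(1−137/3209)·674/137 = 0.18352823
  Rural: (11691/16256)²·(1−1804/11691)·564/1804 = 0.13675128
  Urban: (1356/16256)²·(1−76/1356)·424/76 = 0.036643297
  → Var(ȳ_str) = 0.35692281.
Var(ȳ_srs) = (1 − 2017/16256)·767.2/2017 = 0.333172.
deff = 0.35692281 / 0.333172 = 1.0713.

1.0713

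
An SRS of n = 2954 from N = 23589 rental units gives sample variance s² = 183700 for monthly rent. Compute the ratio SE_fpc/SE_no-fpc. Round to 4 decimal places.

f = n/N = 2954/23589 = 0.12522786.
SE_no-fpc = √(s²/n) = 7.8858649; SE_fpc = √((1−f)s²/n) = 7.3755906.
Ratio = √(1−f) = 0.93529254.

0.9353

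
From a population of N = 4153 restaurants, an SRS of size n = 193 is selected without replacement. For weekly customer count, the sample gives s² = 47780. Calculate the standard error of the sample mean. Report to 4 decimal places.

Under SRS without replacement, Var(ȳ) = (1 − f)·s²/n with f = n/N = 193/4153 = 0.04647243.
Var(ȳ) = (1 − 0.04647243)·47780/193 = 0.95352757·247.56477 = 236.05983.
SE(ȳ) = √(236.05983) = 15.3642.

15.3642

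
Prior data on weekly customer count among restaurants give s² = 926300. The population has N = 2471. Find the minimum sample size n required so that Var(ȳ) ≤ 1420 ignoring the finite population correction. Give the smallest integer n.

Without fpc, n₀ = s²/D = 926300/1420 = 652.3239.
Rounding up, n = 653.

653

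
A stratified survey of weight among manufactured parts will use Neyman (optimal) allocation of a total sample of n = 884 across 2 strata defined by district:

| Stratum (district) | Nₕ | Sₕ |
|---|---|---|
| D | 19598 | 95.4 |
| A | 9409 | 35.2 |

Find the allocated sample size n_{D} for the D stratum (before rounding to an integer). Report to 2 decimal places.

750.97

Neyman allocation: nₕ = n·NₕSₕ / Σⱼ NⱼSⱼ.
Σ NⱼSⱼ = 19598·95.4 + 9409·35.2 = 2.200846 × 10^6.
n_{D} = 884·19598·95.4 / (2.200846 × 10^6) = 750.97.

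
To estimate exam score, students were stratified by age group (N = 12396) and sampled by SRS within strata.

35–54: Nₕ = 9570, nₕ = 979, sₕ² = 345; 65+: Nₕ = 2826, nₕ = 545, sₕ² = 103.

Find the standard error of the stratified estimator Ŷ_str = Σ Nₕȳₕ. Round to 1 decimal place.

Var(Ŷ_str) = Σₕ Nₕ²(1 − fₕ)sₕ²/nₕ.
35–54: 9570²·(1 − 979/9570)·345/979 = 2.8972906 × 10^7.
65+: 2826²·(1 − 545/2826)·103/545 = 1.2182549 × 10^6.
Sum = 3.0191161 × 10^7.
SE = √(3.0191161 × 10^7) = 5494.6.

5494.6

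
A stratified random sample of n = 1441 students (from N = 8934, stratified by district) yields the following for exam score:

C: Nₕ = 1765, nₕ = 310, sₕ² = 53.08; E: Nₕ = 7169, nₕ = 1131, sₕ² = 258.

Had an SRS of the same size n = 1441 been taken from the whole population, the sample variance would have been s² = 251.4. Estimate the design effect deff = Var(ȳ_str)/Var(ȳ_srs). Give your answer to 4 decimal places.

0.8831

Var(ȳ_str) = Σ Wₕ²(1−fₕ)sₕ²/nₕ with Wₕ = Nₕ/8934:
  C: (1765/8934)²·(1−310/1765)·53.08/310 = 0.0055091555
  E: (7169/8934)²·(1−1131/7169)·258/1131 = 0.12371344
  → Var(ȳ_str) = 0.1292226.
Var(ȳ_srs) = (1 − 1441/8934)·251.4/1441 = 0.14632249.
deff = 0.1292226 / 0.14632249 = 0.8831.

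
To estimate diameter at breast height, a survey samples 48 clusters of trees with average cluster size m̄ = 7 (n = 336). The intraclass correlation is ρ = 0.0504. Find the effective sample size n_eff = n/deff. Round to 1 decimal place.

258.0

deff = 1 + (7 − 1)·0.0504 = 1 + 0.3024 = 1.3024.
n_eff = 336 / 1.3024 = 258.0.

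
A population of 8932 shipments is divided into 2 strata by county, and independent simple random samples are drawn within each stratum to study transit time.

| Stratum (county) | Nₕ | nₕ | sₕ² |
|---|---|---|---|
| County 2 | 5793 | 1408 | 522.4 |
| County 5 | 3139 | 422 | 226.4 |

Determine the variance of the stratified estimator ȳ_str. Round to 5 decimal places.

0.17549

Var(ȳ_str) = Σₕ Wₕ²(1 − fₕ)sₕ²/nₕ with Wₕ = Nₕ/N, N = 8932.
County 2: Wₕ = 0.64856695; term = 0.64856695²·(1 − 0.24305196)·522.4/1408 = 0.11813435.
County 5: Wₕ = 0.35143305; term = 0.35143305²·(1 − 0.13443772)·226.4/422 = 0.057351859.
Sum = 0.17548621.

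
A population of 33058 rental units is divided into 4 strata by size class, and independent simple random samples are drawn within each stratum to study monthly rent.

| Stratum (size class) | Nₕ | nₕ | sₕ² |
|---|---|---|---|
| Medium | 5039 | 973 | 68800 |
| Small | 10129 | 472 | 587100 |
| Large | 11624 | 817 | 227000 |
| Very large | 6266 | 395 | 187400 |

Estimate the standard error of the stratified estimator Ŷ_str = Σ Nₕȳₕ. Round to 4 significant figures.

418900

Var(Ŷ_str) = Σₕ Nₕ²(1 − fₕ)sₕ²/nₕ.
Medium: 5039²·(1 − 973/5039)·68800/973 = 1.4487296 × 10^9.
Small: 10129²·(1 − 472/10129)·587100/472 = 1.216687 × 10^11.
Large: 11624²·(1 − 817/11624)·227000/817 = 3.4903144 × 10^10.
Very large: 6266²·(1 − 395/6266)·187400/395 = 1.7453196 × 10^10.
Sum = 1.7547377 × 10^11.
SE = √(1.7547377 × 10^11) = 418900.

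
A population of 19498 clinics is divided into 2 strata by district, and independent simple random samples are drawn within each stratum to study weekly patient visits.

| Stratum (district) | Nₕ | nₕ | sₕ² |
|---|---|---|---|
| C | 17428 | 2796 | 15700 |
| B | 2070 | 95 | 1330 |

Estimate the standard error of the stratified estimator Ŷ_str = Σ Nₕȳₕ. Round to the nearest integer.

Var(Ŷ_str) = Σₕ Nₕ²(1 − fₕ)sₕ²/nₕ.
C: 17428²·(1 − 2796/17428)·15700/2796 = 1.4319034 × 10^9.
B: 2070²·(1 − 95/2070)·1330/95 = 5.72355 × 10^7.
Sum = 1.4891389 × 10^9.
SE = √(1.4891389 × 10^9) = 38589.

38589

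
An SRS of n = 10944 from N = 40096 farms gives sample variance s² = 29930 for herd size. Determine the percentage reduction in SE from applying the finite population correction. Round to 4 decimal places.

14.7325

f = n/N = 10944/40096 = 0.27294493.
SE_no-fpc = √(s²/n) = 1.6537327; SE_fpc = √((1−f)s²/n) = 1.4100969.
Ratio = √(1−f) = 0.85267524. Reduction = 100·(1 − 0.85267524) = 14.7325%.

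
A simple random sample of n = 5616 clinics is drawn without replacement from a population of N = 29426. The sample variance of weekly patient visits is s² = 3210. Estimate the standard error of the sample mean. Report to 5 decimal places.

0.68007

Under SRS without replacement, Var(ȳ) = (1 − f)·s²/n with f = n/N = 5616/29426 = 0.19085163.
Var(ȳ) = (1 − 0.19085163)·3210/5616 = 0.80914837·0.5715812 = 0.46249399.
SE(ȳ) = √(0.46249399) = 0.68007.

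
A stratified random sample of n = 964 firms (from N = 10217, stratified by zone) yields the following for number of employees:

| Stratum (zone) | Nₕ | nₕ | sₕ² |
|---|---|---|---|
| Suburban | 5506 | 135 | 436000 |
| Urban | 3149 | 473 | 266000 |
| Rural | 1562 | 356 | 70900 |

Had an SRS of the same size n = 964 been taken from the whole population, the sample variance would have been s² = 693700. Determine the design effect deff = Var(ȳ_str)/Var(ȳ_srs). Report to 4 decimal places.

Var(ȳ_str) = Σ Wₕ²(1−fₕ)sₕ²/nₕ with Wₕ = Nₕ/10217:
  Suburban: (5506/10217)²·(1−135/5506)·436000/135 = 914.94986
  Urban: (3149/10217)²·(1−473/3149)·266000/473 = 45.397557
  Rural: (1562/10217)²·(1−356/1562)·70900/356 = 3.5939976
  → Var(ȳ_str) = 963.94141.
Var(ȳ_srs) = (1 − 964/10217)·693700/964 = 651.70917.
deff = 963.94141 / 651.70917 = 1.4791.

1.4791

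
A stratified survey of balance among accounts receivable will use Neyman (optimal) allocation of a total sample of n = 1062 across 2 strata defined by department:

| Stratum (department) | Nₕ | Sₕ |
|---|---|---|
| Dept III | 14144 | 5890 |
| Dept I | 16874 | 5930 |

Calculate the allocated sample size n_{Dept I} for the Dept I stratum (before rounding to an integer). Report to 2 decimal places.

579.52

Neyman allocation: nₕ = n·NₕSₕ / Σⱼ NⱼSⱼ.
Σ NⱼSⱼ = 14144·5890 + 16874·5930 = 1.8337098 × 10^8.
n_{Dept I} = 1062·16874·5930 / (1.8337098 × 10^8) = 579.52.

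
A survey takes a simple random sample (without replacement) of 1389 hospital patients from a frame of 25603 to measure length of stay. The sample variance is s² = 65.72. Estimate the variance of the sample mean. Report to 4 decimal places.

0.0447

Under SRS without replacement, Var(ȳ) = (1 − f)·s²/n with f = n/N = 1389/25603 = 0.05425145.
Var(ȳ) = (1 − 0.05425145)·65.72/1389 = 0.94574855·0.047314615 = 0.044747728.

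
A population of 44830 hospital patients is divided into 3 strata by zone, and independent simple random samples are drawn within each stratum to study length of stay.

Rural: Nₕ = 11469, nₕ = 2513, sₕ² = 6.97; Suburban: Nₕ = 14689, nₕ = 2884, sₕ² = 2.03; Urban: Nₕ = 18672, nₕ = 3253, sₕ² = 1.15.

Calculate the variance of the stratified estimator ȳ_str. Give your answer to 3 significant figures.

Var(ȳ_str) = Σₕ Wₕ²(1 − fₕ)sₕ²/nₕ with Wₕ = Nₕ/N, N = 44830.
Rural: Wₕ = 0.25583315; term = 0.25583315²·(1 − 0.21911239)·6.97/2513 = 1.4175633 × 10^-4.
Suburban: Wₕ = 0.32766005; term = 0.32766005²·(1 − 0.19633740)·2.03/2884 = 6.0732551 × 10^-5.
Urban: Wₕ = 0.41650680; term = 0.41650680²·(1 − 0.17421808)·1.15/3253 = 5.0643457 × 10^-5.
Sum = 2.5313234 × 10^-4.

2.53 × 10^-4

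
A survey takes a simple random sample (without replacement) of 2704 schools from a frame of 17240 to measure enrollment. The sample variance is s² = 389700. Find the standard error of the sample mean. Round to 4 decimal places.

Under SRS without replacement, Var(ȳ) = (1 − f)·s²/n with f = n/N = 2704/17240 = 0.15684455.
Var(ȳ) = (1 − 0.15684455)·389700/2704 = 0.84315545·144.11982 = 121.51541.
SE(ȳ) = √(121.51541) = 11.0234.

11.0234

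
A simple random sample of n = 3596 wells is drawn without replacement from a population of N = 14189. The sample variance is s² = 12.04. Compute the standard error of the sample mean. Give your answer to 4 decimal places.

0.0500

Under SRS without replacement, Var(ȳ) = (1 − f)·s²/n with f = n/N = 3596/14189 = 0.25343576.
Var(ȳ) = (1 − 0.25343576)·12.04/3596 = 0.74656424·0.0033481646 = 0.00249962.
SE(ȳ) = √(0.00249962) = 0.0500.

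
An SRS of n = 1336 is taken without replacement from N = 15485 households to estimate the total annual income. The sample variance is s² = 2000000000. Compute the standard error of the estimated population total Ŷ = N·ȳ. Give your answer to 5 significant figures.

Var(Ŷ) = N²·Var(ȳ) = N²·(1 − n/N)·s²/n.
f = 1336/15485 = 0.08627704; Var(ȳ) = 0.91372296·2000000000/1336 = 1.3678487 × 10^6.
Var(Ŷ) = 15485² · (1.3678487 × 10^6) = 3.2798991 × 10^14.
SE(Ŷ) = √(3.2798991 × 10^14) = 1.8110 × 10^7.

1.8110 × 10^7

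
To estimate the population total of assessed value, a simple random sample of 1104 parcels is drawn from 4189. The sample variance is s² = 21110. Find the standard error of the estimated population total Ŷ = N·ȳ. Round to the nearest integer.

Var(Ŷ) = N²·Var(ȳ) = N²·(1 − n/N)·s²/n.
f = 1104/4189 = 0.26354739; Var(ȳ) = 0.73645261·21110/1104 = 14.081988.
Var(Ŷ) = 4189² · 14.081988 = 2.471068 × 10^8.
SE(Ŷ) = √(2.471068 × 10^8) = 15720.

15720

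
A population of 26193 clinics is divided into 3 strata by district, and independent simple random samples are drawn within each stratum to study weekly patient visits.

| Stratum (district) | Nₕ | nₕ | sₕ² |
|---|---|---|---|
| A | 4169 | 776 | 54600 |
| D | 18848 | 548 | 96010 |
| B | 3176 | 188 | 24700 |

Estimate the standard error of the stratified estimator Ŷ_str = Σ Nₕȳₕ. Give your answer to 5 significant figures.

250340

Var(Ŷ_str) = Σₕ Nₕ²(1 − fₕ)sₕ²/nₕ.
A: 4169²·(1 − 776/4169)·54600/776 = 9.9528321 × 10^8.
D: 18848²·(1 − 548/18848)·96010/548 = 6.0429955 × 10^10.
B: 3176²·(1 − 188/3176)·24700/188 = 1.2468098 × 10^9.
Sum = 6.2672048 × 10^10.
SE = √(6.2672048 × 10^10) = 250340.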